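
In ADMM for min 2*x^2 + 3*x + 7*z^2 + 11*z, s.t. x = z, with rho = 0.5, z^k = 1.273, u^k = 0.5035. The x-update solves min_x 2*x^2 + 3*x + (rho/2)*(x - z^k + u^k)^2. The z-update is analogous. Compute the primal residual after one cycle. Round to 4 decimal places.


ADMM iteration with rho = 0.5, z^k = 1.273, u^k = 0.5035
Step 1: x-update.
Minimize 2*x^2 + 3*x + (0.5/2)*(x - 1.273 + 0.5035)^2
FOC: (2*2 + 0.5)*x = -3 + 0.5*(1.273 - 0.5035)
x^{k+1} = -0.5812
Step 2: z-update.
Minimize 7*z^2 + 11*z + (0.5/2)*(-0.5812 - z + 0.5035)^2
FOC: (2*7 + 0.5)*z = -11 + 0.5*(-0.5812 + 0.5035)
z^{k+1} = -0.7613
Step 3: u-update.
u^{k+1} = 0.5035 - 0.5812 + 0.7613 = 0.6836
Step 4: Primal residual = |-0.5812 + 0.7613| = 0.1801


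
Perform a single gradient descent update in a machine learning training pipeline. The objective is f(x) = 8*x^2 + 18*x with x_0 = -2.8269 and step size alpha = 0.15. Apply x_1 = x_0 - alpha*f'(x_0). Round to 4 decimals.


We compute the gradient at x_0 and apply the update.
f'(x) = 16*x + 18
f'(-2.8269) = 16*-2.8269 + 18 = -27.2304
x_1 = -2.8269 - 0.15*-27.2304 = 1.2577


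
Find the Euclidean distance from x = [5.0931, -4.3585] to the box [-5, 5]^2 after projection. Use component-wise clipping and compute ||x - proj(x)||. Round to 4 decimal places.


Project each component onto [-5, 5].
clip(5.0931) = 5.0, clip(-4.3585) = -4.3585
Projection = [5.0, -4.3585]
Squared diffs: [0.0087, 0.0]
Distance = sqrt(0.0087) = 0.0931


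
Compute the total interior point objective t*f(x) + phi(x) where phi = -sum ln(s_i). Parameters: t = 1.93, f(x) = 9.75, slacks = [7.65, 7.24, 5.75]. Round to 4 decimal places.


Step 1: Compute log-barrier.
ln values: [2.0347, 1.9796, 1.7492]
phi = -(2.0347 + 1.9796 + 1.7492) = -5.7635
Step 2: Compute augmented objective.
t*f(x) = 1.93*9.75 = 18.8175
Total = 18.8175 - 5.7635 = 13.054


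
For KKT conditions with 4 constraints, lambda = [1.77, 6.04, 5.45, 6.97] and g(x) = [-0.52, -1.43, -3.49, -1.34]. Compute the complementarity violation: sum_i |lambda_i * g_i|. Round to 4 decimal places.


KKT complementary slackness check:
lambda_1 * g_1 = 1.77 * -0.52 = -0.9204
lambda_2 * g_2 = 6.04 * -1.43 = -8.6372
lambda_3 * g_3 = 5.45 * -3.49 = -19.0205
lambda_4 * g_4 = 6.97 * -1.34 = -9.3398
Total violation = 0.9204 + 8.6372 + 19.0205 + 9.3398 = 37.9179


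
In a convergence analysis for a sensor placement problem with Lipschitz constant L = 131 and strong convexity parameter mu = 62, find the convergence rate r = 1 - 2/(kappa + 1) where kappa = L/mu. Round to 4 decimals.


Step 1: Compute the condition number.
kappa = L/mu = 131/62 = 2.1129
Step 2: Compute the convergence rate.
r = 1 - 2/(kappa + 1) = 1 - 2*mu/(L + mu) = (L - mu)/(L + mu) = 69/193 = 0.3575


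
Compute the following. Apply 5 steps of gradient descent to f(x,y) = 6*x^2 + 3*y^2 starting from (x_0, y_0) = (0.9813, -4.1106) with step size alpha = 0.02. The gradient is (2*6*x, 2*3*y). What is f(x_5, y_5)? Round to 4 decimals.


Gradient descent on f(x,y) = 6*x^2 + 3*y^2.
Starting point: (0.9813, -4.1106), alpha = 0.02
Step 1: grad_x = 2*6*0.9813 = 11.7756, grad_y = 2*3*-4.1106 = -24.6636
  x_1 = 0.9813 - 0.02*11.7756 = 0.7458
  y_1 = -4.1106 - 0.02*-24.6636 = -3.6173
Step 2: grad_x = 2*6*0.7458 = 8.9495, grad_y = 2*3*-3.6173 = -21.704
  x_2 = 0.7458 - 0.02*8.9495 = 0.5668
  y_2 = -3.6173 - 0.02*-21.704 = -3.1832
Step 3: grad_x = 2*6*0.5668 = 6.8016, grad_y = 2*3*-3.1832 = -19.0995
  x_3 = 0.5668 - 0.02*6.8016 = 0.4308
  y_3 = -3.1832 - 0.02*-19.0995 = -2.8013
Step 4: grad_x = 2*6*0.4308 = 5.1692, grad_y = 2*3*-2.8013 = -16.8076
  x_4 = 0.4308 - 0.02*5.1692 = 0.3274
  y_4 = -2.8013 - 0.02*-16.8076 = -2.4651
Step 5: grad_x = 2*6*0.3274 = 3.9286, grad_y = 2*3*-2.4651 = -14.7906
  x_5 = 0.3274 - 0.02*3.9286 = 0.2488
  y_5 = -2.4651 - 0.02*-14.7906 = -2.1693
f(0.2488, -2.1693) = 6*0.2488^2 + 3*(-2.1693)^2 = 14.489


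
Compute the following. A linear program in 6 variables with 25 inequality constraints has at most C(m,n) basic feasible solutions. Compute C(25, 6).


Each vertex corresponds to some choice of n active constraints out of m, so the number of vertices is at most C(m, n) = m! / (n!(m-n)!).
m = 25, n = 6
Numerator: 25 * 24 * 23 * 22 * 21 * 20
Denominator: 6! = 720
C(25, 6) = 177100


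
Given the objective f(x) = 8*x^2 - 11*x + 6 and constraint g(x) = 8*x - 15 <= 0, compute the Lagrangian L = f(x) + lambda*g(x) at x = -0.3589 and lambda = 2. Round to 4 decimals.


Step 1: Evaluate f(x).
f(-0.3589) = 8*(-0.3589)^2 - 11*(-0.3589) + 6 = 10.9784
Step 2: Evaluate g(x).
g(-0.3589) = 8*-0.3589 - 15 = -17.8712
Step 3: Compute Lagrangian.
L = 10.9784 + 2*-17.8712 = -24.764


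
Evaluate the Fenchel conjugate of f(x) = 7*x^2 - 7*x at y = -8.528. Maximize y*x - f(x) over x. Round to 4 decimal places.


f*(y) = sup_x {y*x - a*x^2 - b*x} = sup_x {(y-b)*x - a*x^2}
FOC: (y - b) - 2a*x = 0 => x* = (y - b)/(2a)
x* = (-8.528 + 7)/(2*7) = -0.1091
f*(-8.528) = (y-b)^2/(4a) = (-8.528 + 7)^2/(4*7)
= 2.3348/28 = 0.0834


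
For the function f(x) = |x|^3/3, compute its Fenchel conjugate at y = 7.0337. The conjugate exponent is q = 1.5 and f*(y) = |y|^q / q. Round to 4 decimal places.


The conjugate exponent q satisfies 1/p + 1/q = 1.
p = 3, so q = 3/(3 - 1) = 1.5
|y|^q = 7.0337^1.5 = 18.6542
f*(7.0337) = 18.6542 / 1.5 = 12.4361


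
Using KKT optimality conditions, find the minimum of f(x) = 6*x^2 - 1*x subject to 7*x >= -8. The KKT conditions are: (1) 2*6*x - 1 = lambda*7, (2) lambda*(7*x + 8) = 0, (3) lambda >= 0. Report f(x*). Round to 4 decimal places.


Step 1: Try lambda = 0 (constraint inactive).
Stationarity: 2*6*x - 1 = 0
x* = 1/(2*6) = 1/12 = 0.0833 (rounded; the exact value 1/12 is used below)
Check constraint: 7*0.0833 = 0.5831 >= -8 -- satisfied.
Step 2: Compute optimal value.
f(x*) = 6*(1/12)^2 - 1*(1/12) = -0.0417


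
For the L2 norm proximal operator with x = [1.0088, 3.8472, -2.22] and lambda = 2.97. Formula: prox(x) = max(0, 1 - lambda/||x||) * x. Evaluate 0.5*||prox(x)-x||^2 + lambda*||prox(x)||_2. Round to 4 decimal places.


Step 1: Compute ||x||.
||x|| = 4.5549
Step 2: Compute scaling factor.
scale = max(0, 1 - 2.97/4.5549) = 0.348
Step 3: prox(x) = [0.351, 1.3386, -0.7725]
||prox(x)|| = 1.5849
Step 4: Proximal objective.
0.5*||prox-x||^2 = 4.4105
lambda*||prox|| = 4.7072
Total = 9.1176


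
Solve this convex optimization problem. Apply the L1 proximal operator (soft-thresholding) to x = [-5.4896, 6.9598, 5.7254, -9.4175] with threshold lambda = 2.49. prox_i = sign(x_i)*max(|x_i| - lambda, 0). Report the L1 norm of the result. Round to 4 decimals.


Soft-thresholding with lambda = 2.49:
prox(-5.4896) = sign(-5.4896)*max(|-5.4896| - 2.49, 0) = -2.9996
prox(6.9598) = sign(6.9598)*max(|6.9598| - 2.49, 0) = 4.4698
prox(5.7254) = sign(5.7254)*max(|5.7254| - 2.49, 0) = 3.2354
prox(-9.4175) = sign(-9.4175)*max(|-9.4175| - 2.49, 0) = -6.9275
prox(x) = [-2.9996, 4.4698, 3.2354, -6.9275]
||prox(x)||_1 = 2.9996 + 4.4698 + 3.2354 + 6.9275 = 17.6323


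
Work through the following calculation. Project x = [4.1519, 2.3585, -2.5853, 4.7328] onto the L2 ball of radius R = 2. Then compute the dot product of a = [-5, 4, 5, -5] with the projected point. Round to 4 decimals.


Step 1: Compute ||x|| (intermediates to 6 decimals).
||x|| = sqrt(4.1519^2 + 2.3585^2 + (-2.5853)^2 + 4.7328^2) = 7.203053
Step 2: Project.
Since ||x|| > R, scale = R/||x|| = 2/7.203053 = 0.27766, proj(x) = scale * x
proj(x) = [1.152817, 0.654861, -0.717834, 1.314109]
Step 3: Dot product.
a^T * proj(x) = -5*1.152817 + 4*0.654861 + 5*(-0.717834) - 5*1.314109 = -13.3044


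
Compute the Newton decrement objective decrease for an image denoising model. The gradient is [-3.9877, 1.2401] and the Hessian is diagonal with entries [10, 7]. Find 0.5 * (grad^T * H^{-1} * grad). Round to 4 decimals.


Step 1: H is diagonal, so H^(-1) * g = [-0.3988, 0.1772].
Step 2: g^T H^(-1) g = sum_i g_i^2 / H_ii
  = (-3.9877)^2/10 + (1.2401)^2/7
  = 1.5902 + 0.2197 = 1.8099
Step 3: Objective decrease = 0.5 * g^T H^(-1) g = 0.9049


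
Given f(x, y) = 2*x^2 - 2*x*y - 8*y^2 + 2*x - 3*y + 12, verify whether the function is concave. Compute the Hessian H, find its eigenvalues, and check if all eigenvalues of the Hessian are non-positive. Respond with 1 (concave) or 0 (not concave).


The Hessian of f(x,y) = 2*x^2 - 2*x*y - 8*y^2 + 2*x - 3*y + 12 is:
H = [[4, -2], [-2, -16]]
Trace = 4 - 16 = -12
Determinant = 4*-16 - (-2)^2 = -68
Discriminant = (-12)^2 - 4*-68 = 416.0
Eigenvalues: lambda_1 = -16.198, lambda_2 = 4.198
The function is not concave.

0


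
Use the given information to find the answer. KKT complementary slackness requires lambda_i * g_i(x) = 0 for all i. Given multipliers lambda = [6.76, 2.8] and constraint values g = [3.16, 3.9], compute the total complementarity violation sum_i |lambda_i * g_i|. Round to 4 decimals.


KKT complementary slackness check:
lambda_1 * g_1 = 6.76 * 3.16 = 21.3616
lambda_2 * g_2 = 2.8 * 3.9 = 10.92
Total violation = 21.3616 + 10.92 = 32.2816


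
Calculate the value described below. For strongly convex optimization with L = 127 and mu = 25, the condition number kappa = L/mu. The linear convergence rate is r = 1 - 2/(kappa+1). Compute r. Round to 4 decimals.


Step 1: Compute the condition number.
kappa = L/mu = 127/25 = 5.08
Step 2: Compute the convergence rate.
r = 1 - 2/(kappa + 1) = 1 - 2*mu/(L + mu) = (L - mu)/(L + mu) = 102/152 = 0.6711


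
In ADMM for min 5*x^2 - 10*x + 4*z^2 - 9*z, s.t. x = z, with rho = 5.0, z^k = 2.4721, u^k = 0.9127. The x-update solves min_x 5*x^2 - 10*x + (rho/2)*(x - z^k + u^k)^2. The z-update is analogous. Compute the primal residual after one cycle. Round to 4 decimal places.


ADMM iteration with rho = 5.0, z^k = 2.4721, u^k = 0.9127
Step 1: x-update.
Minimize 5*x^2 - 10*x + (5.0/2)*(x - 2.4721 + 0.9127)^2
FOC: (2*5 + 5.0)*x = 10 + 5.0*(2.4721 - 0.9127)
x^{k+1} = 1.1865
Step 2: z-update.
Minimize 4*z^2 - 9*z + (5.0/2)*(1.1865 - z + 0.9127)^2
FOC: (2*4 + 5.0)*z = 9 + 5.0*(1.1865 + 0.9127)
z^{k+1} = 1.4997
Step 3: u-update.
u^{k+1} = 0.9127 + 1.1865 - 1.4997 = 0.5995
Step 4: Primal residual = |1.1865 - 1.4997| = 0.3132


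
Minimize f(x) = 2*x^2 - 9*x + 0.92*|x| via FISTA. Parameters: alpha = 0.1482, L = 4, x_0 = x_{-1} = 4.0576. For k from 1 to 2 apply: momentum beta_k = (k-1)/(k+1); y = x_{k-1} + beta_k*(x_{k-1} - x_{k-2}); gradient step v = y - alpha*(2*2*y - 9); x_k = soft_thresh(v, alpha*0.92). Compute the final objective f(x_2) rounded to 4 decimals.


FISTA on f(x) = 2*x^2 - 9*x + 0.92*|x|
L = 4, alpha = 0.1482
Iteration 1: beta = 0.0, y = 4.0576 + 0.0*(4.0576 - 4.0576) = 4.0576
  grad(y) = 7.2304, v = y - alpha*grad = 2.9861
  prox(v) = soft_thresh(2.9861, 0.1363) = 2.8497
Iteration 2: beta = 0.3333, y = 2.8497 + 0.3333*(2.8497 - 4.0576) = 2.4471
  grad(y) = 0.7883, v = y - alpha*grad = 2.3303
  prox(v) = soft_thresh(2.3303, 0.1363) = 2.1939
f(x_2) = 2*2.1939^2 - 9*2.1939 + 0.92*|2.1939| = -8.1003


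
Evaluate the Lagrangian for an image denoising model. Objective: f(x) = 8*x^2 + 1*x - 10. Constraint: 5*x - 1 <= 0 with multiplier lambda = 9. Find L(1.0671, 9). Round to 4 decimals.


Step 1: Evaluate f(x).
f(1.0671) = 8*1.0671^2 + 1*1.0671 - 10 = 0.1767
Step 2: Evaluate g(x).
g(1.0671) = 5*1.0671 - 1 = 4.3355
Step 3: Compute Lagrangian.
L = 0.1767 + 9*4.3355 = 39.1962


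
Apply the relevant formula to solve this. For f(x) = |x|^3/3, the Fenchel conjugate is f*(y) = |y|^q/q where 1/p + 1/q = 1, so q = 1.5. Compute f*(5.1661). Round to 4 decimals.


The conjugate exponent q satisfies 1/p + 1/q = 1.
p = 3, so q = 3/(3 - 1) = 1.5
|y|^q = 5.1661^1.5 = 11.7421
f*(5.1661) = 11.7421 / 1.5 = 7.828


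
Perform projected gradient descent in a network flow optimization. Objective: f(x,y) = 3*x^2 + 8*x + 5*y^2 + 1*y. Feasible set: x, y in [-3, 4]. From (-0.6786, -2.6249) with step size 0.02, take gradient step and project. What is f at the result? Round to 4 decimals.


Step 1: Compute gradient at (-0.6786, -2.6249).
grad_x = 2*3*-0.6786 + 8 = 3.9284
grad_y = 2*5*-2.6249 + 1 = -25.249
Step 2: Gradient step.
x_raw = -0.6786 - 0.02*3.9284 = -0.7572
y_raw = -2.6249 - 0.02*-25.249 = -2.1199
Step 3: Project onto [-3, 4].
x_proj = clip(-0.7572) = -0.7572
y_proj = clip(-2.1199) = -2.1199
Step 4: Evaluate f.
f(-0.7572, -2.1199) = 16.013


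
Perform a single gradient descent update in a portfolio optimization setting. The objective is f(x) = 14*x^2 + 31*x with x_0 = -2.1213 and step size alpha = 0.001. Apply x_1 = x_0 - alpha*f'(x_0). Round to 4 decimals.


We compute the gradient at x_0 and apply the update.
f'(x) = 28*x + 31
f'(-2.1213) = 28*-2.1213 + 31 = -28.3964
x_1 = -2.1213 - 0.001*-28.3964 = -2.0929


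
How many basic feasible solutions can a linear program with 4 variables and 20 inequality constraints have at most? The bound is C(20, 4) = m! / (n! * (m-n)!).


Each vertex corresponds to some choice of n active constraints out of m, so the number of vertices is at most C(m, n) = m! / (n!(m-n)!).
m = 20, n = 4
Numerator: 20 * 19 * 18 * 17
Denominator: 4! = 24
C(20, 4) = 4845


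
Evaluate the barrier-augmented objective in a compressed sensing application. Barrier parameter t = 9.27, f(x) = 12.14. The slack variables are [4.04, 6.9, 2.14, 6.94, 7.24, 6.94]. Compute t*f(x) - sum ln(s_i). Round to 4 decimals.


Step 1: Compute log-barrier.
ln values: [1.3962, 1.9315, 0.7608, 1.9373, 1.9796, 1.9373]
phi = -(1.3962 + 1.9315 + 0.7608 + 1.9373 + 1.9796 + 1.9373) = -9.9428
Step 2: Compute augmented objective.
t*f(x) = 9.27*12.14 = 112.5378
Total = 112.5378 - 9.9428 = 102.595


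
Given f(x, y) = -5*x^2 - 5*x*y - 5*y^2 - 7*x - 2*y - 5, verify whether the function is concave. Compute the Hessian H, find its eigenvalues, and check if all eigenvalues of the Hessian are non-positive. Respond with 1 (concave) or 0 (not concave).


The Hessian of f(x,y) = -5*x^2 - 5*x*y - 5*y^2 - 7*x - 2*y - 5 is:
H = [[-10, -5], [-5, -10]]
Trace = -10 - 10 = -20
Determinant = -10*-10 - (-5)^2 = 75
Discriminant = (-20)^2 - 4*75 = 100.0
Eigenvalues: lambda_1 = -15.0, lambda_2 = -5.0
The function is concave.

1


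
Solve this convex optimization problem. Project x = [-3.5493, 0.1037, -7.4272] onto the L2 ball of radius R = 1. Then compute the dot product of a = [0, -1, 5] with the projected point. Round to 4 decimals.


Step 1: Compute ||x|| (intermediates to 6 decimals).
||x|| = sqrt((-3.5493)^2 + 0.1037^2 + (-7.4272)^2) = 8.23235
Step 2: Project.
Since ||x|| > R, scale = R/||x|| = 1/8.23235 = 0.121472, proj(x) = scale * x
proj(x) = [-0.431141, 0.012597, -0.902197]
Step 3: Dot product.
a^T * proj(x) = 0*(-0.431141) - 1*0.012597 + 5*(-0.902197) = -4.5236


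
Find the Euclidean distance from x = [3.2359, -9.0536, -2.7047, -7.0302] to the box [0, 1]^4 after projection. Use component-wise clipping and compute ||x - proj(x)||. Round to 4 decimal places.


Project each component onto [0, 1].
clip(3.2359) = 1.0, clip(-9.0536) = 0.0, clip(-2.7047) = 0.0, clip(-7.0302) = 0.0
Projection = [1.0, 0.0, 0.0, 0.0]
Squared diffs: [4.9992, 81.9677, 7.3154, 49.4237]
Distance = sqrt(143.706) = 11.9877


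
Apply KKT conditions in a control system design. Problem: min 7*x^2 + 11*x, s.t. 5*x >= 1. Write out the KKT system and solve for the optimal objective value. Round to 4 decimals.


Step 1: Try lambda = 0 (constraint inactive).
x_unc = -11/(2*7) = -0.7857
Check: 5*-0.7857 = -3.9285 < 1 -- violated!
Step 2: Constraint must be active: 5*x = 1
x* = 1/5 = 0.2
lambda = (2*7*0.2 + 11)/5 = 2.76
Step 3: Compute optimal value.
f(x*) = 7*0.2^2 + 11*0.2 = 2.48


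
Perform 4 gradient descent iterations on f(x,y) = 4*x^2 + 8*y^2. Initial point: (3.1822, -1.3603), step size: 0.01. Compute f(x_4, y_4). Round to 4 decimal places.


Gradient descent on f(x,y) = 4*x^2 + 8*y^2.
Starting point: (3.1822, -1.3603), alpha = 0.01
Step 1: grad_x = 2*4*3.1822 = 25.4576, grad_y = 2*8*-1.3603 = -21.7648
  x_1 = 3.1822 - 0.01*25.4576 = 2.9276
  y_1 = -1.3603 - 0.01*-21.7648 = -1.1427
Step 2: grad_x = 2*4*2.9276 = 23.421, grad_y = 2*8*-1.1427 = -18.2824
  x_2 = 2.9276 - 0.01*23.421 = 2.6934
  y_2 = -1.1427 - 0.01*-18.2824 = -0.9598
Step 3: grad_x = 2*4*2.6934 = 21.5473, grad_y = 2*8*-0.9598 = -15.3572
  x_3 = 2.6934 - 0.01*21.5473 = 2.4779
  y_3 = -0.9598 - 0.01*-15.3572 = -0.8063
Step 4: grad_x = 2*4*2.4779 = 19.8235, grad_y = 2*8*-0.8063 = -12.9001
  x_4 = 2.4779 - 0.01*19.8235 = 2.2797
  y_4 = -0.8063 - 0.01*-12.9001 = -0.6773
f(2.2797, -0.6773) = 4*2.2797^2 + 8*(-0.6773)^2 = 24.4576


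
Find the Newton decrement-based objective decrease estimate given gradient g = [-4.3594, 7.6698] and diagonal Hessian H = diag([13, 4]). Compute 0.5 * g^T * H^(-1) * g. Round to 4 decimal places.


Step 1: H is diagonal, so H^(-1) * g = [-0.3353, 1.9175].
Step 2: g^T H^(-1) g = sum_i g_i^2 / H_ii
  = (-4.3594)^2/13 + (7.6698)^2/4
  = 1.4619 + 14.7065 = 16.1683
Step 3: Objective decrease = 0.5 * g^T H^(-1) g = 8.0842


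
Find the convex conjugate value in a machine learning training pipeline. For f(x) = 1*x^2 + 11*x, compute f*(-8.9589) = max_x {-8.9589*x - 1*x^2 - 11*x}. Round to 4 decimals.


f*(y) = sup_x {y*x - a*x^2 - b*x} = sup_x {(y-b)*x - a*x^2}
FOC: (y - b) - 2a*x = 0 => x* = (y - b)/(2a)
x* = (-8.9589 - 11)/(2*1) = -9.9795
f*(-8.9589) = (y-b)^2/(4a) = (-8.9589 - 11)^2/(4*1)
= 398.3577/4 = 99.5894


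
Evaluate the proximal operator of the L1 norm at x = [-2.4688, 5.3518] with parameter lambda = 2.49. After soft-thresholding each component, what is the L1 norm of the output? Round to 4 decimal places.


Soft-thresholding with lambda = 2.49:
prox(-2.4688) = sign(-2.4688)*max(|-2.4688| - 2.49, 0) = 0.0
prox(5.3518) = sign(5.3518)*max(|5.3518| - 2.49, 0) = 2.8618
prox(x) = [0.0, 2.8618]
||prox(x)||_1 = 0.0 + 2.8618 = 2.8618


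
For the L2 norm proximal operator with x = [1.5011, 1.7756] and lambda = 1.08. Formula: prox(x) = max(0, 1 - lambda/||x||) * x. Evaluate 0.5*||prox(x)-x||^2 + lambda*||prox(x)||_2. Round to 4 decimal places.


Step 1: Compute ||x||.
||x|| = 2.3251
Step 2: Compute scaling factor.
scale = max(0, 1 - 1.08/2.3251) = 0.5355
Step 3: prox(x) = [0.8038, 0.9508]
||prox(x)|| = 1.2451
Step 4: Proximal objective.
0.5*||prox-x||^2 = 0.5832
lambda*||prox|| = 1.3447
Total = 1.9279


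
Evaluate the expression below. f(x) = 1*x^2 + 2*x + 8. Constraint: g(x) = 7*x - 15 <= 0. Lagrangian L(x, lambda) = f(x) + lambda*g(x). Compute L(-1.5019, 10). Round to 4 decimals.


Step 1: Evaluate f(x).
f(-1.5019) = 1*(-1.5019)^2 + 2*(-1.5019) + 8 = 7.2519
Step 2: Evaluate g(x).
g(-1.5019) = 7*-1.5019 - 15 = -25.5133
Step 3: Compute Lagrangian.
L = 7.2519 + 10*-25.5133 = -247.8811


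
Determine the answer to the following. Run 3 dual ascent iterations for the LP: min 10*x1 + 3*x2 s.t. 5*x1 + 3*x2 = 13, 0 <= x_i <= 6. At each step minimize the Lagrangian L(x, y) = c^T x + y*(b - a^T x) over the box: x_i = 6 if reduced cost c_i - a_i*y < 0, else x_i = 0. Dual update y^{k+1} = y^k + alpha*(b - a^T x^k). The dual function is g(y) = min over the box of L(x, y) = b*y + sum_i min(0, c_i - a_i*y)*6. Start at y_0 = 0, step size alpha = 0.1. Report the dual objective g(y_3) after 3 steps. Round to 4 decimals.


Dual ascent for LP: min 10*x1 + 3*x2, 5*x1 + 3*x2 = 13, 0 <= x_i <= 6
Step 1: y^k = 0.0, reduced costs: (10.0, 3.0)
  x^k = (0.0, 0.0), subgradient = b - a^T x = 13.0
  y^{k+1} = 0.0 + 0.1*13.0 = 1.3
Step 2: y^k = 1.3, reduced costs: (3.5, -0.9)
  x^k = (0.0, 6.0), subgradient = b - a^T x = -5.0
  y^{k+1} = 1.3 + 0.1*-5.0 = 0.8
Step 3: y^k = 0.8, reduced costs: (6.0, 0.6)
  x^k = (0.0, 0.0), subgradient = b - a^T x = 13.0
  y^{k+1} = 0.8 + 0.1*13.0 = 2.1
Dual objective at y_3 = 2.1: reduced costs (-0.5, -3.3), box minimizer x = (6.0, 6.0)
g(y_3) = b*y + (c1 - a1*y)*x1 + (c2 - a2*y)*x2 = 13*2.1 + (-0.5)*6.0 + (-3.3)*6.0 = 27.3 - 3.0 - 19.8 = 4.5


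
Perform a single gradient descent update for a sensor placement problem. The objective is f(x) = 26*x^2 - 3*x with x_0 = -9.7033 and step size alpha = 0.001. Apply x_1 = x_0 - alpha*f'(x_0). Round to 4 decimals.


We compute the gradient at x_0 and apply the update.
f'(x) = 52*x - 3
f'(-9.7033) = 52*-9.7033 - 3 = -507.5716
x_1 = -9.7033 - 0.001*-507.5716 = -9.1957


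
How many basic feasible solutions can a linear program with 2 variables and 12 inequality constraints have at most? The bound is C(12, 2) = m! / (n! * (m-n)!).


Each vertex corresponds to some choice of n active constraints out of m, so the number of vertices is at most C(m, n) = m! / (n!(m-n)!).
m = 12, n = 2
Numerator: 12 * 11
Denominator: 2! = 2
C(12, 2) = 66


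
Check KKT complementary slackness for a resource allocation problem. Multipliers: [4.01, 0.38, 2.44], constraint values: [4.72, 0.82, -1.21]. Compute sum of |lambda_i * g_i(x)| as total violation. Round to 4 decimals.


KKT complementary slackness check:
lambda_1 * g_1 = 4.01 * 4.72 = 18.9272
lambda_2 * g_2 = 0.38 * 0.82 = 0.3116
lambda_3 * g_3 = 2.44 * -1.21 = -2.9524
Total violation = 18.9272 + 0.3116 + 2.9524 = 22.1912


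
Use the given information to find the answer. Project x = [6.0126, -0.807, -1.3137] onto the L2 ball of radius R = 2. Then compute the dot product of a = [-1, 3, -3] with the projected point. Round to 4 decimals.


Step 1: Compute ||x|| (intermediates to 6 decimals).
||x|| = sqrt(6.0126^2 + (-0.807)^2 + (-1.3137)^2) = 6.207126
Step 2: Project.
Since ||x|| > R, scale = R/||x|| = 2/6.207126 = 0.32221, proj(x) = scale * x
proj(x) = [1.93732, -0.260023, -0.423287]
Step 3: Dot product.
a^T * proj(x) = -1*1.93732 + 3*(-0.260023) - 3*(-0.423287) = -1.4475


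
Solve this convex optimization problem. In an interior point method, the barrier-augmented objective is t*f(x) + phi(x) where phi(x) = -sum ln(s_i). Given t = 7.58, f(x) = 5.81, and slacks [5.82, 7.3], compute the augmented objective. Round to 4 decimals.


Step 1: Compute log-barrier.
ln values: [1.7613, 1.9879]
phi = -(1.7613 + 1.9879) = -3.7492
Step 2: Compute augmented objective.
t*f(x) = 7.58*5.81 = 44.0398
Total = 44.0398 - 3.7492 = 40.2906


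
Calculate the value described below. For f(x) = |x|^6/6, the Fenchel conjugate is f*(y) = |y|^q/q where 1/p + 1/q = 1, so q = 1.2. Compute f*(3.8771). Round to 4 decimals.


The conjugate exponent q satisfies 1/p + 1/q = 1.
p = 6, so q = 6/(6 - 1) = 1.2
|y|^q = 3.8771^1.2 = 5.084
f*(3.8771) = 5.084 / 1.2 = 4.2367


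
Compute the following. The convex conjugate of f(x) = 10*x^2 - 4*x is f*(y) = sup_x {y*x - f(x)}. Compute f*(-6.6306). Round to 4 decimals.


f*(y) = sup_x {y*x - a*x^2 - b*x} = sup_x {(y-b)*x - a*x^2}
FOC: (y - b) - 2a*x = 0 => x* = (y - b)/(2a)
x* = (-6.6306 + 4)/(2*10) = -0.1315
f*(-6.6306) = (y-b)^2/(4a) = (-6.6306 + 4)^2/(4*10)
= 6.9201/40 = 0.173


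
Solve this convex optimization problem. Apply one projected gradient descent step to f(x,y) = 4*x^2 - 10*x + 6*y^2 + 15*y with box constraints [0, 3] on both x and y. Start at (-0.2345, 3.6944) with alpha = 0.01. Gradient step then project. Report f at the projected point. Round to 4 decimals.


Step 1: Compute gradient at (-0.2345, 3.6944).
grad_x = 2*4*-0.2345 - 10 = -11.876
grad_y = 2*6*3.6944 + 15 = 59.3328
Step 2: Gradient step.
x_raw = -0.2345 - 0.01*-11.876 = -0.1157
y_raw = 3.6944 - 0.01*59.3328 = 3.1011
Step 3: Project onto [0, 3].
x_proj = clip(-0.1157) = 0.0
y_proj = clip(3.1011) = 3.0
Step 4: Evaluate f.
f(0.0, 3.0) = 99.0


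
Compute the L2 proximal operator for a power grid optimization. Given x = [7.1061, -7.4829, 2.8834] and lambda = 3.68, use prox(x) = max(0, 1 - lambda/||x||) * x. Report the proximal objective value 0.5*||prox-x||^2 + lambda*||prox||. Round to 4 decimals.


Step 1: Compute ||x||.
||x|| = 10.7147
Step 2: Compute scaling factor.
scale = max(0, 1 - 3.68/10.7147) = 0.6565
Step 3: prox(x) = [4.6655, -4.9129, 1.8931]
||prox(x)|| = 7.0347
Step 4: Proximal objective.
0.5*||prox-x||^2 = 6.7712
lambda*||prox|| = 25.8877
Total = 32.6588


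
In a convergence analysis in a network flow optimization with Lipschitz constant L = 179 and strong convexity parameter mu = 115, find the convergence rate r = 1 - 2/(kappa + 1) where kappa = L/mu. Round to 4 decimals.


Step 1: Compute the condition number.
kappa = L/mu = 179/115 = 1.5565
Step 2: Compute the convergence rate.
r = 1 - 2/(kappa + 1) = 1 - 2*mu/(L + mu) = (L - mu)/(L + mu) = 64/294 = 0.2177


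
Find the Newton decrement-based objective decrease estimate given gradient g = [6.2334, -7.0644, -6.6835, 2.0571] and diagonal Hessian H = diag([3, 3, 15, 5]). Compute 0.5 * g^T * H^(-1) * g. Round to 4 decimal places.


Step 1: H is diagonal, so H^(-1) * g = [2.0778, -2.3548, -0.4456, 0.4114].
Step 2: g^T H^(-1) g = sum_i g_i^2 / H_ii
  = (6.2334)^2/3 + (-7.0644)^2/3 + (-6.6835)^2/15 + (2.0571)^2/5
  = 12.9518 + 16.6352 + 2.9779 + 0.8463 = 33.4113
Step 3: Objective decrease = 0.5 * g^T H^(-1) g = 16.7056


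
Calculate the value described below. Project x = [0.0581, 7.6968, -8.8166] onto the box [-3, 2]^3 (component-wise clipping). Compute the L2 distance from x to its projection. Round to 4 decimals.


Project each component onto [-3, 2].
clip(0.0581) = 0.0581, clip(7.6968) = 2.0, clip(-8.8166) = -3.0
Projection = [0.0581, 2.0, -3.0]
Squared diffs: [0.0, 32.4535, 33.8328]
Distance = sqrt(66.2863) = 8.1416


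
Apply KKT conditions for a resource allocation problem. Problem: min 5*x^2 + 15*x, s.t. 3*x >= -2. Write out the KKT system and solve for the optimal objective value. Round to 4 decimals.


Step 1: Try lambda = 0 (constraint inactive).
x_unc = -15/(2*5) = -1.5
Check: 3*-1.5 = -4.5 < -2 -- violated!
Step 2: Constraint must be active: 3*x = -2
x* = -2/3 = -0.6667 (rounded; the exact value -2/3 is used below)
lambda = (2*5*(-2/3) + 15)/3 = 2.7778
Step 3: Compute optimal value.
f(x*) = 5*(-2/3)^2 + 15*(-2/3) = -7.7778


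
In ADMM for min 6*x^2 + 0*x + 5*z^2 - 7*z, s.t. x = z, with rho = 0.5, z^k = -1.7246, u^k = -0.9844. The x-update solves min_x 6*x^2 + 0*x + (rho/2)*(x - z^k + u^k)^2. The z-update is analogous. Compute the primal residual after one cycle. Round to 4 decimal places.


ADMM iteration with rho = 0.5, z^k = -1.7246, u^k = -0.9844
Step 1: x-update.
Minimize 6*x^2 + 0*x + (0.5/2)*(x + 1.7246 - 0.9844)^2
FOC: (2*6 + 0.5)*x = 0 + 0.5*(-1.7246 + 0.9844)
x^{k+1} = -0.0296
Step 2: z-update.
Minimize 5*z^2 - 7*z + (0.5/2)*(-0.0296 - z - 0.9844)^2
FOC: (2*5 + 0.5)*z = 7 + 0.5*(-0.0296 - 0.9844)
z^{k+1} = 0.6184
Step 3: u-update.
u^{k+1} = -0.9844 - 0.0296 - 0.6184 = -1.6324
Step 4: Primal residual = |-0.0296 - 0.6184| = 0.648


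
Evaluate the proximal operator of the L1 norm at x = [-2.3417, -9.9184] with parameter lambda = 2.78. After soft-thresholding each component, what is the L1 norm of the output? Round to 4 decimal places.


Soft-thresholding with lambda = 2.78:
prox(-2.3417) = sign(-2.3417)*max(|-2.3417| - 2.78, 0) = 0.0
prox(-9.9184) = sign(-9.9184)*max(|-9.9184| - 2.78, 0) = -7.1384
prox(x) = [0.0, -7.1384]
||prox(x)||_1 = 0.0 + 7.1384 = 7.1384


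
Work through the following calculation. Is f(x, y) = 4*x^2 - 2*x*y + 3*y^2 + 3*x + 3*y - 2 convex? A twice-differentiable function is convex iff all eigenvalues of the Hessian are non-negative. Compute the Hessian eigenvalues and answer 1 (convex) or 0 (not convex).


The Hessian of f(x,y) = 4*x^2 - 2*x*y + 3*y^2 + 3*x + 3*y - 2 is:
H = [[8, -2], [-2, 6]]
Trace = 8 + 6 = 14
Determinant = 8*6 - (-2)^2 = 44
Discriminant = (14)^2 - 4*44 = 20.0
Eigenvalues: lambda_1 = 4.7639, lambda_2 = 9.2361
The function is convex.

1


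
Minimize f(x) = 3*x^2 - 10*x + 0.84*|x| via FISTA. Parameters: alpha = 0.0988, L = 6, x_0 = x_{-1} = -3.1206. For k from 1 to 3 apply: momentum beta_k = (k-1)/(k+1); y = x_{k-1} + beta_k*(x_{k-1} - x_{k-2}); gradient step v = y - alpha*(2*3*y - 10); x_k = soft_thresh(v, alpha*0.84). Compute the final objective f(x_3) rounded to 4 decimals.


FISTA on f(x) = 3*x^2 - 10*x + 0.84*|x|
L = 6, alpha = 0.0988
Iteration 1: beta = 0.0, y = -3.1206 + 0.0*(-3.1206 + 3.1206) = -3.1206
  grad(y) = -28.7236, v = y - alpha*grad = -0.2827
  prox(v) = soft_thresh(-0.2827, 0.083) = -0.1997
Iteration 2: beta = 0.3333, y = -0.1997 + 0.3333*(-0.1997 + 3.1206) = 0.7739
  grad(y) = -5.3565, v = y - alpha*grad = 1.3031
  prox(v) = soft_thresh(1.3031, 0.083) = 1.2201
Iteration 3: beta = 0.5, y = 1.2201 + 0.5*(1.2201 + 0.1997) = 1.9301
  grad(y) = 1.5805, v = y - alpha*grad = 1.7739
  prox(v) = soft_thresh(1.7739, 0.083) = 1.6909
f(x_3) = 3*1.6909^2 - 10*1.6909 + 0.84*|1.6909| = -6.9112


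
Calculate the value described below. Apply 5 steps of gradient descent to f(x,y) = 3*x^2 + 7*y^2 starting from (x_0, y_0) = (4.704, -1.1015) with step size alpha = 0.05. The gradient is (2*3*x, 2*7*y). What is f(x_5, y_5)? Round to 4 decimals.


Gradient descent on f(x,y) = 3*x^2 + 7*y^2.
Starting point: (4.704, -1.1015), alpha = 0.05
Step 1: grad_x = 2*3*4.704 = 28.224, grad_y = 2*7*-1.1015 = -15.421
  x_1 = 4.704 - 0.05*28.224 = 3.2928
  y_1 = -1.1015 - 0.05*-15.421 = -0.3305
Step 2: grad_x = 2*3*3.2928 = 19.7568, grad_y = 2*7*-0.3305 = -4.6263
  x_2 = 3.2928 - 0.05*19.7568 = 2.305
  y_2 = -0.3305 - 0.05*-4.6263 = -0.0991
Step 3: grad_x = 2*3*2.305 = 13.8298, grad_y = 2*7*-0.0991 = -1.3879
  x_3 = 2.305 - 0.05*13.8298 = 1.6135
  y_3 = -0.0991 - 0.05*-1.3879 = -0.0297
Step 4: grad_x = 2*3*1.6135 = 9.6808, grad_y = 2*7*-0.0297 = -0.4164
  x_4 = 1.6135 - 0.05*9.6808 = 1.1294
  y_4 = -0.0297 - 0.05*-0.4164 = -0.0089
Step 5: grad_x = 2*3*1.1294 = 6.7766, grad_y = 2*7*-0.0089 = -0.1249
  x_5 = 1.1294 - 0.05*6.7766 = 0.7906
  y_5 = -0.0089 - 0.05*-0.1249 = -0.0027
f(0.7906, -0.0027) = 3*0.7906^2 + 7*(-0.0027)^2 = 1.8752


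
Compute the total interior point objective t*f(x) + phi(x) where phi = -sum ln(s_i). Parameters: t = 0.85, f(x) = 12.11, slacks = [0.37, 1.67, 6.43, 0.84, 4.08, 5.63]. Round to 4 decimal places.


Step 1: Compute log-barrier.
ln values: [-0.9943, 0.5128, 1.861, -0.1744, 1.4061, 1.7281]
phi = -(-0.9943 + 0.5128 + 1.861 - 0.1744 + 1.4061 + 1.7281) = -4.3394
Step 2: Compute augmented objective.
t*f(x) = 0.85*12.11 = 10.2935
Total = 10.2935 - 4.3394 = 5.9541


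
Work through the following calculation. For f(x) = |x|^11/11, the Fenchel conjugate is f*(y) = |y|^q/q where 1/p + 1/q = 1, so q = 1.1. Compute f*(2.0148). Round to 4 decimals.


The conjugate exponent q satisfies 1/p + 1/q = 1.
p = 11, so q = 11/(11 - 1) = 1.1
|y|^q = 2.0148^1.1 = 2.161
f*(2.0148) = 2.161 / 1.1 = 1.9645


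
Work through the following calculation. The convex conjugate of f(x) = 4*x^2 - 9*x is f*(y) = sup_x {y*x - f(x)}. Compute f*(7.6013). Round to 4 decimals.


f*(y) = sup_x {y*x - a*x^2 - b*x} = sup_x {(y-b)*x - a*x^2}
FOC: (y - b) - 2a*x = 0 => x* = (y - b)/(2a)
x* = (7.6013 + 9)/(2*4) = 2.0752
f*(7.6013) = (y-b)^2/(4a) = (7.6013 + 9)^2/(4*4)
= 275.6032/16 = 17.2252


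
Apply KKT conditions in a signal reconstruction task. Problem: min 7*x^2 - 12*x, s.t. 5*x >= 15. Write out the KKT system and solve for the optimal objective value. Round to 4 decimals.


Step 1: Try lambda = 0 (constraint inactive).
x_unc = 12/(2*7) = 0.8571
Check: 5*0.8571 = 4.2855 < 15 -- violated!
Step 2: Constraint must be active: 5*x = 15
x* = 15/5 = 3.0
lambda = (2*7*3.0 - 12)/5 = 6.0
Step 3: Compute optimal value.
f(x*) = 7*3.0^2 - 12*3.0 = 27.0


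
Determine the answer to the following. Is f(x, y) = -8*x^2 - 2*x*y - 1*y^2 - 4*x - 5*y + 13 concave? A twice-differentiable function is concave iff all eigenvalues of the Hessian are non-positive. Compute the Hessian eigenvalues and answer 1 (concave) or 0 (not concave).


The Hessian of f(x,y) = -8*x^2 - 2*x*y - 1*y^2 - 4*x - 5*y + 13 is:
H = [[-16, -2], [-2, -2]]
Trace = -16 - 2 = -18
Determinant = -16*-2 - (-2)^2 = 28
Discriminant = (-18)^2 - 4*28 = 212.0
Eigenvalues: lambda_1 = -16.2801, lambda_2 = -1.7199
The function is concave.

1


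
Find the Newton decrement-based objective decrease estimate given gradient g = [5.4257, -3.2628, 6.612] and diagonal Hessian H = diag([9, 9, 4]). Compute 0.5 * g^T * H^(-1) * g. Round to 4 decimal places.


Step 1: H is diagonal, so H^(-1) * g = [0.6029, -0.3625, 1.653].
Step 2: g^T H^(-1) g = sum_i g_i^2 / H_ii
  = (5.4257)^2/9 + (-3.2628)^2/9 + (6.612)^2/4
  = 3.2709 + 1.1829 + 10.9296 = 15.3834
Step 3: Objective decrease = 0.5 * g^T H^(-1) g = 7.6917


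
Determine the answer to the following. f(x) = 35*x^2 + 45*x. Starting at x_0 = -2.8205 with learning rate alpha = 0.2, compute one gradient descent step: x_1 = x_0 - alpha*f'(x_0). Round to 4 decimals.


We compute the gradient at x_0 and apply the update.
f'(x) = 70*x + 45
f'(-2.8205) = 70*-2.8205 + 45 = -152.435
x_1 = -2.8205 - 0.2*-152.435 = 27.6665


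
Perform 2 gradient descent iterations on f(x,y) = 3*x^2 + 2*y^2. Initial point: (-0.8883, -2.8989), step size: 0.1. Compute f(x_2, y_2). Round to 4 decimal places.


Gradient descent on f(x,y) = 3*x^2 + 2*y^2.
Starting point: (-0.8883, -2.8989), alpha = 0.1
Step 1: grad_x = 2*3*-0.8883 = -5.3298, grad_y = 2*2*-2.8989 = -11.5956
  x_1 = -0.8883 - 0.1*-5.3298 = -0.3553
  y_1 = -2.8989 - 0.1*-11.5956 = -1.7393
Step 2: grad_x = 2*3*-0.3553 = -2.1319, grad_y = 2*2*-1.7393 = -6.9574
  x_2 = -0.3553 - 0.1*-2.1319 = -0.1421
  y_2 = -1.7393 - 0.1*-6.9574 = -1.0436
f(-0.1421, -1.0436) = 3*(-0.1421)^2 + 2*(-1.0436)^2 = 2.2388


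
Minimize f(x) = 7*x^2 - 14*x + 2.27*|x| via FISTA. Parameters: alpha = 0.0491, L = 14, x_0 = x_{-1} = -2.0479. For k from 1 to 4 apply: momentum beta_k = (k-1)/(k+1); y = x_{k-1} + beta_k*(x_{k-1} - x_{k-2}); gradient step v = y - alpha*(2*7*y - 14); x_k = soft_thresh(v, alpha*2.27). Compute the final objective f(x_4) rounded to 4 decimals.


FISTA on f(x) = 7*x^2 - 14*x + 2.27*|x|
L = 14, alpha = 0.0491
Iteration 1: beta = 0.0, y = -2.0479 + 0.0*(-2.0479 + 2.0479) = -2.0479
  grad(y) = -42.6706, v = y - alpha*grad = 0.0472
  prox(v) = soft_thresh(0.0472, 0.1115) = 0.0
Iteration 2: beta = 0.3333, y = 0.0 + 0.3333*(0.0 + 2.0479) = 0.6826
  grad(y) = -4.4431, v = y - alpha*grad = 0.9008
  prox(v) = soft_thresh(0.9008, 0.1115) = 0.7893
Iteration 3: beta = 0.5, y = 0.7893 + 0.5*(0.7893 - 0.0) = 1.184
  grad(y) = 2.576, v = y - alpha*grad = 1.0575
  prox(v) = soft_thresh(1.0575, 0.1115) = 0.9461
Iteration 4: beta = 0.6, y = 0.9461 + 0.6*(0.9461 - 0.7893) = 1.0401
  grad(y) = 0.5614, v = y - alpha*grad = 1.0125
  prox(v) = soft_thresh(1.0125, 0.1115) = 0.9011
f(x_4) = 7*0.9011^2 - 14*0.9011 + 2.27*|0.9011| = -4.8861


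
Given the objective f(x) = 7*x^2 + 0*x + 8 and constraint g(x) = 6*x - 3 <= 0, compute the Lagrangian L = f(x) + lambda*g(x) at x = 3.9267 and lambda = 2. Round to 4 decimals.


Step 1: Evaluate f(x).
f(3.9267) = 7*3.9267^2 + 0*3.9267 + 8 = 115.9328
Step 2: Evaluate g(x).
g(3.9267) = 6*3.9267 - 3 = 20.5602
Step 3: Compute Lagrangian.
L = 115.9328 + 2*20.5602 = 157.0532


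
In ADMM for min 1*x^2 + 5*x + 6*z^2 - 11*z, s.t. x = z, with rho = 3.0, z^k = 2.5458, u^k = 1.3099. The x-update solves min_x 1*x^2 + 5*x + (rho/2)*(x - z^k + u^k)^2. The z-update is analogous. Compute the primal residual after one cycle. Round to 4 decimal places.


ADMM iteration with rho = 3.0, z^k = 2.5458, u^k = 1.3099
Step 1: x-update.
Minimize 1*x^2 + 5*x + (3.0/2)*(x - 2.5458 + 1.3099)^2
FOC: (2*1 + 3.0)*x = -5 + 3.0*(2.5458 - 1.3099)
x^{k+1} = -0.2585
Step 2: z-update.
Minimize 6*z^2 - 11*z + (3.0/2)*(-0.2585 - z + 1.3099)^2
FOC: (2*6 + 3.0)*z = 11 + 3.0*(-0.2585 + 1.3099)
z^{k+1} = 0.9436
Step 3: u-update.
u^{k+1} = 1.3099 - 0.2585 - 0.9436 = 0.1078
Step 4: Primal residual = |-0.2585 - 0.9436| = 1.2021


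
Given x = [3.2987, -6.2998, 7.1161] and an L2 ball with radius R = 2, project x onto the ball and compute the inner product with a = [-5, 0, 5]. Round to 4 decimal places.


Step 1: Compute ||x|| (intermediates to 6 decimals).
||x|| = sqrt(3.2987^2 + (-6.2998)^2 + 7.1161^2) = 10.060208
Step 2: Project.
Since ||x|| > R, scale = R/||x|| = 2/10.060208 = 0.198803, proj(x) = scale * x
proj(x) = [0.655791, -1.252419, 1.414702]
Step 3: Dot product.
a^T * proj(x) = -5*0.655791 + 0*(-1.252419) + 5*1.414702 = 3.7946


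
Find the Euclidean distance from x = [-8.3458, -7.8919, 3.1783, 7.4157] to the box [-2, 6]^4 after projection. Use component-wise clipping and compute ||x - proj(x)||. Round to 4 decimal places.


Project each component onto [-2, 6].
clip(-8.3458) = -2.0, clip(-7.8919) = -2.0, clip(3.1783) = 3.1783, clip(7.4157) = 6.0
Projection = [-2.0, -2.0, 3.1783, 6.0]
Squared diffs: [40.2692, 34.7145, 0.0, 2.0042]
Distance = sqrt(76.9879) = 8.7743


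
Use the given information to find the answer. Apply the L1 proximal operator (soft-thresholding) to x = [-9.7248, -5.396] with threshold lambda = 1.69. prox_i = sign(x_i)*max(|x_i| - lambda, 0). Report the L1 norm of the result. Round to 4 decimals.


Soft-thresholding with lambda = 1.69:
prox(-9.7248) = sign(-9.7248)*max(|-9.7248| - 1.69, 0) = -8.0348
prox(-5.396) = sign(-5.396)*max(|-5.396| - 1.69, 0) = -3.706
prox(x) = [-8.0348, -3.706]
||prox(x)||_1 = 8.0348 + 3.706 = 11.7408


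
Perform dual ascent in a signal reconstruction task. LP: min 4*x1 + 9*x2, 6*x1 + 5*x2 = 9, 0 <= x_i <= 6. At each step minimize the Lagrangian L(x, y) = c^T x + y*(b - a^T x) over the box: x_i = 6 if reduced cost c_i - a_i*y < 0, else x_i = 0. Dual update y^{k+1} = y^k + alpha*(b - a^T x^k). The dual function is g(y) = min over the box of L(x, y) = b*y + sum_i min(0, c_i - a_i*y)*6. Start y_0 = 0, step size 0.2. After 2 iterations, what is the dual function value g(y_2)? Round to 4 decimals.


Dual ascent for LP: min 4*x1 + 9*x2, 6*x1 + 5*x2 = 9, 0 <= x_i <= 6
Step 1: y^k = 0.0, reduced costs: (4.0, 9.0)
  x^k = (0.0, 0.0), subgradient = b - a^T x = 9.0
  y^{k+1} = 0.0 + 0.2*9.0 = 1.8
Step 2: y^k = 1.8, reduced costs: (-6.8, 0.0)
  x^k = (6.0, 0.0), subgradient = b - a^T x = -27.0
  y^{k+1} = 1.8 + 0.2*-27.0 = -3.6
Dual objective at y_2 = -3.6: reduced costs (25.6, 27.0), box minimizer x = (0.0, 0.0)
g(y_2) = b*y + (c1 - a1*y)*x1 + (c2 - a2*y)*x2 = 9*(-3.6) + 25.6*0.0 + 27.0*0.0 = -32.4 + 0.0 + 0.0 = -32.4


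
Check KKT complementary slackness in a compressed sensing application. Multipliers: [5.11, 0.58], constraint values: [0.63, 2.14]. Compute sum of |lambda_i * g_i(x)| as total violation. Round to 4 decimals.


KKT complementary slackness check:
lambda_1 * g_1 = 5.11 * 0.63 = 3.2193
lambda_2 * g_2 = 0.58 * 2.14 = 1.2412
Total violation = 3.2193 + 1.2412 = 4.4605


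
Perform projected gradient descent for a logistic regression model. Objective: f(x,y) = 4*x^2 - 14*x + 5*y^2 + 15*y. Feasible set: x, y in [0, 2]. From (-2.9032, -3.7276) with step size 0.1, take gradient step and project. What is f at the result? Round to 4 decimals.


Step 1: Compute gradient at (-2.9032, -3.7276).
grad_x = 2*4*-2.9032 - 14 = -37.2256
grad_y = 2*5*-3.7276 + 15 = -22.276
Step 2: Gradient step.
x_raw = -2.9032 - 0.1*-37.2256 = 0.8194
y_raw = -3.7276 - 0.1*-22.276 = -1.5
Step 3: Project onto [0, 2].
x_proj = clip(0.8194) = 0.8194
y_proj = clip(-1.5) = 0.0
Step 4: Evaluate f.
f(0.8194, 0.0) = -8.7856


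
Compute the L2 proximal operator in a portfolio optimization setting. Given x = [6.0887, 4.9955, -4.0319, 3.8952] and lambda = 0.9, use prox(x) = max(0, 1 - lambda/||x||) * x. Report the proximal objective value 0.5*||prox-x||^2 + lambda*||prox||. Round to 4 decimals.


Step 1: Compute ||x||.
||x|| = 9.6673
Step 2: Compute scaling factor.
scale = max(0, 1 - 0.9/9.6673) = 0.9069
Step 3: prox(x) = [5.5219, 4.5304, -3.6565, 3.5326]
||prox(x)|| = 8.7673
Step 4: Proximal objective.
0.5*||prox-x||^2 = 0.405
lambda*||prox|| = 7.8906
Total = 8.2955


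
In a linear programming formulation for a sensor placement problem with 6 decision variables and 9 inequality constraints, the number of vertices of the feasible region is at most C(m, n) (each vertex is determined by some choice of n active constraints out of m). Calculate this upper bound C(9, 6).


Each vertex corresponds to some choice of n active constraints out of m, so the number of vertices is at most C(m, n) = m! / (n!(m-n)!).
m = 9, n = 6
Numerator: 9 * 8 * 7 * 6 * 5 * 4
Denominator: 6! = 720
C(9, 6) = 84


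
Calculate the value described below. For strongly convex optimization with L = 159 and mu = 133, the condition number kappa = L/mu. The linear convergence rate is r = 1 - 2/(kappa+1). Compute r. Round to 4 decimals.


Step 1: Compute the condition number.
kappa = L/mu = 159/133 = 1.1955
Step 2: Compute the convergence rate.
r = 1 - 2/(kappa + 1) = 1 - 2*mu/(L + mu) = (L - mu)/(L + mu) = 26/292 = 0.089
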